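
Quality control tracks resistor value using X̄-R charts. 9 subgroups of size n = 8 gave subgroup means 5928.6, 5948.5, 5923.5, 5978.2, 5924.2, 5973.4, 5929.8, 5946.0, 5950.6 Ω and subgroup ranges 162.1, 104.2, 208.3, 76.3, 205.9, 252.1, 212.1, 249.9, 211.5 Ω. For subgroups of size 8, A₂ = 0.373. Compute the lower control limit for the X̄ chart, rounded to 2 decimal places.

5875.03

X̄̄ = (5928.6 + 5948.5 + 5923.5 + 5978.2 + 5924.2 + 5973.4 + 5929.8 + 5946.0 + 5950.6) / 9 = 53502.8000 / 9 = 5944.7556
R̄ = (162.1 + 104.2 + 208.3 + 76.3 + 205.9 + 252.1 + 212.1 + 249.9 + 211.5) / 9 = 1682.4000 / 9 = 186.9333
LCL = X̄̄ − A₂·R̄ = 5944.7556 − 0.373 × 186.9333 = 5875.0294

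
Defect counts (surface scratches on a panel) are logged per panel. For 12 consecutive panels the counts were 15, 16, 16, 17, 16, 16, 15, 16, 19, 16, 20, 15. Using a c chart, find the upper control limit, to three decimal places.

c̄ = (15 + 16 + 16 + 17 + 16 + 16 + 15 + 16 + 19 + 16 + 20 + 15) / 12 = 197 / 12 = 16.4167
UCL = c̄ + 3√c̄ = 16.4167 + 3 × √16.4167 = 16.4167 + 3 × 4.0517 = 28.5719

28.572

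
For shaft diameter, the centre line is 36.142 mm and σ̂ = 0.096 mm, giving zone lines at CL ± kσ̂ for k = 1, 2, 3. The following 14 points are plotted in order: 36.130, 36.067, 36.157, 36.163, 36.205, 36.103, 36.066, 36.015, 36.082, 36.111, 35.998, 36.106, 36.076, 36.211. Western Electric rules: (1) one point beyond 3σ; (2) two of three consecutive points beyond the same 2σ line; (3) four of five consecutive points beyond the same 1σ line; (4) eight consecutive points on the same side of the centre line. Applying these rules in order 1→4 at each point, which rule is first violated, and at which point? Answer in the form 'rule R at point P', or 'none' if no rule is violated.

rule 4 at point 13

Zone of each point (C = within 1σ̂, B = 1σ̂–2σ̂, A = 2σ̂–3σ̂, * = beyond 3σ̂; sign = side of CL): 1:-C, 2:-C, 3:+C, 4:+C, 5:+C, 6:-C, 7:-C, 8:-B, 9:-C, 10:-C, 11:-B, 12:-C, 13:-C, 14:+C
Rule 4 (eight consecutive points on the same side of the centre line) is satisfied at point 13.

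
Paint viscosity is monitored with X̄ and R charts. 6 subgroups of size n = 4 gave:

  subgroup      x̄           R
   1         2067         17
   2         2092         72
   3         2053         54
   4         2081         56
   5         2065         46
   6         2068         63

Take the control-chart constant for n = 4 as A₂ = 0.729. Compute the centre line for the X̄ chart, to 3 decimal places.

2071.000

X̄̄ = (2067 + 2092 + 2053 + 2081 + 2065 + 2068) / 6 = 12426.0000 / 6 = 2071.0000
CL = X̄̄ = 2071.0000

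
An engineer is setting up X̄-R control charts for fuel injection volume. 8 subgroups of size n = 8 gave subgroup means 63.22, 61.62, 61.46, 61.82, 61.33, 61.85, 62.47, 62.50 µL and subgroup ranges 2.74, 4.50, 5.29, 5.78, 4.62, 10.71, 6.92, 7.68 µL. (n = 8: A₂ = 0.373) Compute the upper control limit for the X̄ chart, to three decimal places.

X̄̄ = (63.22 + 61.62 + 61.46 + 61.82 + 61.33 + 61.85 + 62.47 + 62.50) / 8 = 496.2700 / 8 = 62.0337
R̄ = (2.74 + 4.50 + 5.29 + 5.78 + 4.62 + 10.71 + 6.92 + 7.68) / 8 = 48.2400 / 8 = 6.0300
UCL = X̄̄ + A₂·R̄ = 62.0337 + 0.373 × 6.0300 = 64.2829

64.283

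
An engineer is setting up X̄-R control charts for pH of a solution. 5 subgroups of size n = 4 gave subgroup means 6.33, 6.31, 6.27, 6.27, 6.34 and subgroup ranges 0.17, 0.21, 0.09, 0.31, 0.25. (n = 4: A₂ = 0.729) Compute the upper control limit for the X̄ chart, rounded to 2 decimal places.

X̄̄ = (6.33 + 6.31 + 6.27 + 6.27 + 6.34) / 5 = 31.5200 / 5 = 6.3040
R̄ = (0.17 + 0.21 + 0.09 + 0.31 + 0.25) / 5 = 1.0300 / 5 = 0.2060
UCL = X̄̄ + A₂·R̄ = 6.3040 + 0.729 × 0.2060 = 6.4542

6.45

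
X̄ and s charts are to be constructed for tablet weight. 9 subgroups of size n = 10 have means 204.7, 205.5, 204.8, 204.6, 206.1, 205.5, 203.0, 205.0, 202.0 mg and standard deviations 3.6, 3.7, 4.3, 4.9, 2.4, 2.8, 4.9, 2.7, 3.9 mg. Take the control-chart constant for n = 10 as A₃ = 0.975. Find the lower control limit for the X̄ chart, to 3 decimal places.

200.981

X̄̄ = (204.7 + 205.5 + 204.8 + 204.6 + 206.1 + 205.5 + 203.0 + 205.0 + 202.0) / 9 = 204.5778
s̄ = (3.6 + 3.7 + 4.3 + 4.9 + 2.4 + 2.8 + 4.9 + 2.7 + 3.9) / 9 = 3.6889
LCL = X̄̄ − A₃·s̄ = 204.5778 − 0.975 × 3.6889 = 200.9811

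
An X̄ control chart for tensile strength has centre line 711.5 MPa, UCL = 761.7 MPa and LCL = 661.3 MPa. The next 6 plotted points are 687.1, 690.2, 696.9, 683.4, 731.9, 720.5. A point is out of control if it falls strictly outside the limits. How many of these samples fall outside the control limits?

All 6 points lie within [661.3, 761.7].

0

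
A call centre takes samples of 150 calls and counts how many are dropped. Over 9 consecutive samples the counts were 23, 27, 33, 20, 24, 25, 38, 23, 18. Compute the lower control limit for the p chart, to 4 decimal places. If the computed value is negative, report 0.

p̄ = Σdᵢ / (k·n) = 231 / (9 × 150) = 0.17111
LCL = p̄ − 3·√(p̄(1−p̄)/n) = 0.17111 − 3 × 0.03075 = 0.07886

0.0789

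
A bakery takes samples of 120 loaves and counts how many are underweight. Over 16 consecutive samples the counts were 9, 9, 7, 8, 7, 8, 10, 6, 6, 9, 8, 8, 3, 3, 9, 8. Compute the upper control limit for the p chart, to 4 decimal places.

p̄ = Σdᵢ / (k·n) = 118 / (16 × 120) = 0.06146
UCL = p̄ + 3·√(p̄(1−p̄)/n) = 0.06146 + 3 × √(0.06146×0.93854/120) = 0.06146 + 3 × 0.02192 = 0.12723

0.1272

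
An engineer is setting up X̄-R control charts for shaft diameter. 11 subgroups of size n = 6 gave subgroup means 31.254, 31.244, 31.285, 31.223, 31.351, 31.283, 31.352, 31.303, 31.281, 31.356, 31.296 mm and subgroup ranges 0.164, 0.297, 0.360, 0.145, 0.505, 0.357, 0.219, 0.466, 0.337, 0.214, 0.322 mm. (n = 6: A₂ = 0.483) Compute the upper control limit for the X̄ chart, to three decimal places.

31.442

X̄̄ = (31.254 + 31.244 + 31.285 + 31.223 + 31.351 + 31.283 + 31.352 + 31.303 + 31.281 + 31.356 + 31.296) / 11 = 344.2280 / 11 = 31.2935
R̄ = (0.164 + 0.297 + 0.360 + 0.145 + 0.505 + 0.357 + 0.219 + 0.466 + 0.337 + 0.214 + 0.322) / 11 = 3.3860 / 11 = 0.3078
UCL = X̄̄ + A₂·R̄ = 31.2935 + 0.483 × 0.3078 = 31.4421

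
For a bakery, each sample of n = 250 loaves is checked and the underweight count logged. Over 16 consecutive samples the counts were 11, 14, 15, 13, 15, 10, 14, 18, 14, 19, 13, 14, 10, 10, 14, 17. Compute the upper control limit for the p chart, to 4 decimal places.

0.0986

p̄ = Σdᵢ / (k·n) = 221 / (16 × 250) = 0.05525
UCL = p̄ + 3·√(p̄(1−p̄)/n) = 0.05525 + 3 × √(0.05525×0.94475/250) = 0.05525 + 3 × 0.01445 = 0.09860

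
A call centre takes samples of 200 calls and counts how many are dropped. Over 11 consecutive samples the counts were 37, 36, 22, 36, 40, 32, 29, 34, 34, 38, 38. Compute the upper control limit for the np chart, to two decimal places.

50.15

p̄ = Σdᵢ / (k·n) = 376 / (11 × 200) = 0.17091
UCL = np̄ + 3·√(np̄(1−p̄)) = 34.1818 + 3 × √(34.1818×0.82909) = 34.1818 + 3 × 5.3235 = 50.1524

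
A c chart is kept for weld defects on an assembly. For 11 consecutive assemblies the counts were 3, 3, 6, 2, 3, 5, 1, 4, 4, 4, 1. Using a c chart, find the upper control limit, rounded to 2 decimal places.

c̄ = (3 + 3 + 6 + 2 + 3 + 5 + 1 + 4 + 4 + 4 + 1) / 11 = 36 / 11 = 3.2727
UCL = c̄ + 3√c̄ = 3.2727 + 3 × √3.2727 = 3.2727 + 3 × 1.8091 = 8.6999

8.70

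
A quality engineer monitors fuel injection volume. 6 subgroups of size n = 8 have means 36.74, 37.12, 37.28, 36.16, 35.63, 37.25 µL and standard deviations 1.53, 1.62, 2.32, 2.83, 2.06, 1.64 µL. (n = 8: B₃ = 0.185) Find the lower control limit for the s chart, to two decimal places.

0.37

s̄ = (1.53 + 1.62 + 2.32 + 2.83 + 2.06 + 1.64) / 6 = 2.0000
LCL_s = B₃·s̄ = 0.185 × 2.0000 = 0.3700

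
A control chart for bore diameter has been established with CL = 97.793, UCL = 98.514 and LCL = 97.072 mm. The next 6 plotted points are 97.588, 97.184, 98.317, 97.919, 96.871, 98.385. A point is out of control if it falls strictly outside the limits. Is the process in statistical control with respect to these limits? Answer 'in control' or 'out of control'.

Compare each point to [97.072, 98.514]: sample 5 = 96.871 < LCL.

out of control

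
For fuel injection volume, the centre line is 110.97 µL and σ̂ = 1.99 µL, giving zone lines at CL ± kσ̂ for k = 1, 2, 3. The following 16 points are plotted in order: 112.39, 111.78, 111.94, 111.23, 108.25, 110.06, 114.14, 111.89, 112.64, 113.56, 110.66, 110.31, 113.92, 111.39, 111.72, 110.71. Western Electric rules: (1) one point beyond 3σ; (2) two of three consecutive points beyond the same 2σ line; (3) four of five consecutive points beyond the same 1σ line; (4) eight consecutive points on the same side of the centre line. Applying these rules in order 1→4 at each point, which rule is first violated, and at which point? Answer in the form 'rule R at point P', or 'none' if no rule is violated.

none

Zone of each point (C = within 1σ̂, B = 1σ̂–2σ̂, A = 2σ̂–3σ̂, * = beyond 3σ̂; sign = side of CL): 1:+C, 2:+C, 3:+C, 4:+C, 5:-B, 6:-C, 7:+B, 8:+C, 9:+C, 10:+B, 11:-C, 12:-C, 13:+B, 14:+C, 15:+C, 16:-C
No rule fires across all 16 points.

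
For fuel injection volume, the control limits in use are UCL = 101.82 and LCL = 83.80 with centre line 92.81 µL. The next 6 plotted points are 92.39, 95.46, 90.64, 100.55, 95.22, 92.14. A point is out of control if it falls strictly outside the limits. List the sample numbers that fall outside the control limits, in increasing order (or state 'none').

All 6 points lie within [83.80, 101.82].

none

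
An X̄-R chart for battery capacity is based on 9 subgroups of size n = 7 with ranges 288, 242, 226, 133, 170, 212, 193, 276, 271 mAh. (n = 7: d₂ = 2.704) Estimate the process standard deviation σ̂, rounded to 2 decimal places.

82.63

R̄ = (288 + 242 + 226 + 133 + 170 + 212 + 193 + 276 + 271) / 9 = 223.4444
σ̂ = R̄ / d₂ = 223.4444 / 2.704 = 82.6348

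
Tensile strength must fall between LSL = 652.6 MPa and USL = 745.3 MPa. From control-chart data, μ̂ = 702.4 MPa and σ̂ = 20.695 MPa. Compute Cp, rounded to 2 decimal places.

0.75

Cp = (USL − LSL) / (6σ̂) = (745.3 − 652.6) / (6 × 20.695) = 92.7000 / 124.1700 = 0.7466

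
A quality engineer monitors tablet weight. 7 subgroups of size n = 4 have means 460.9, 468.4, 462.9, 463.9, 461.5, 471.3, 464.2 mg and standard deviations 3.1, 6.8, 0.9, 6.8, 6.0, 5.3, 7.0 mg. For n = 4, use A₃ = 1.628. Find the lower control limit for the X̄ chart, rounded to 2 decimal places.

456.38

X̄̄ = (460.9 + 468.4 + 462.9 + 463.9 + 461.5 + 471.3 + 464.2) / 7 = 464.7286
s̄ = (3.1 + 6.8 + 0.9 + 6.8 + 6.0 + 5.3 + 7.0) / 7 = 5.1286
LCL = X̄̄ − A₃·s̄ = 464.7286 − 1.628 × 5.1286 = 456.3793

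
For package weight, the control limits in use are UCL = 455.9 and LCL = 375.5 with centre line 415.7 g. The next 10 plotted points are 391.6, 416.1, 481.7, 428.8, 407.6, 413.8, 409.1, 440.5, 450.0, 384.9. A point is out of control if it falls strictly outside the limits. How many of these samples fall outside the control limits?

Compare each point to [375.5, 455.9]: sample 3 = 481.7 > UCL.

1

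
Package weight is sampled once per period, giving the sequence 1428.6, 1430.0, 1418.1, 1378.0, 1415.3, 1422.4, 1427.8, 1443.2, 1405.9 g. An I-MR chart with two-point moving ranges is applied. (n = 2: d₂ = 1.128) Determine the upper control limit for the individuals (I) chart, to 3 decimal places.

1470.640

X̄ = (1428.6 + 1430.0 + 1418.1 + 1378.0 + 1415.3 + 1422.4 + 1427.8 + 1443.2 + 1405.9) / 9 = 1418.8111
Moving ranges: 1.4, 11.9, 40.1, 37.3, 7.1, 5.4, 15.4, 37.3; M̄R̄ = 155.9000 / 8 = 19.4875
UCL = X̄ + 3·M̄R̄/d₂ = 1418.8111 + 3 × 19.4875 / 1.128 = 1470.6396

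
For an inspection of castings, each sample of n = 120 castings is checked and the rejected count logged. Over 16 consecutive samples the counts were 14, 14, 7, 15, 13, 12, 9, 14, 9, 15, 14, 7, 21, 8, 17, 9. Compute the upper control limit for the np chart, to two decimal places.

22.37

p̄ = Σdᵢ / (k·n) = 198 / (16 × 120) = 0.10312
UCL = np̄ + 3·√(np̄(1−p̄)) = 12.3750 + 3 × √(12.3750×0.89687) = 12.3750 + 3 × 3.3315 = 22.3695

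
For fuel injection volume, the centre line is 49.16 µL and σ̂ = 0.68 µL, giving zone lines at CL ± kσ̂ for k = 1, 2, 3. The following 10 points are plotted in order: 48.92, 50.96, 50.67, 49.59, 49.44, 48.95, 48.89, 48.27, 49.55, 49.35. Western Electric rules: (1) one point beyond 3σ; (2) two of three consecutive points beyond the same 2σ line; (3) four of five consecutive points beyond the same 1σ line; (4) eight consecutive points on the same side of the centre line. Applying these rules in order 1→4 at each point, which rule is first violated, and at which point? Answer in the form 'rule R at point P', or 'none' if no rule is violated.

Zone of each point (C = within 1σ̂, B = 1σ̂–2σ̂, A = 2σ̂–3σ̂, * = beyond 3σ̂; sign = side of CL): 1:-C, 2:+A, 3:+A, 4:+C, 5:+C, 6:-C, 7:-C, 8:-B, 9:+C, 10:+C
Rule 2 (two of three consecutive points beyond the same 2σ limit) is satisfied at point 3.

rule 2 at point 3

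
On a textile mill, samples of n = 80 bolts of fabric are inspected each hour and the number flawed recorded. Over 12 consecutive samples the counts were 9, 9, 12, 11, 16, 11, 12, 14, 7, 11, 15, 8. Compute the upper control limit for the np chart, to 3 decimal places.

p̄ = Σdᵢ / (k·n) = 135 / (12 × 80) = 0.14062
UCL = np̄ + 3·√(np̄(1−p̄)) = 11.2500 + 3 × √(11.2500×0.85938) = 11.2500 + 3 × 3.1093 = 20.5780

20.578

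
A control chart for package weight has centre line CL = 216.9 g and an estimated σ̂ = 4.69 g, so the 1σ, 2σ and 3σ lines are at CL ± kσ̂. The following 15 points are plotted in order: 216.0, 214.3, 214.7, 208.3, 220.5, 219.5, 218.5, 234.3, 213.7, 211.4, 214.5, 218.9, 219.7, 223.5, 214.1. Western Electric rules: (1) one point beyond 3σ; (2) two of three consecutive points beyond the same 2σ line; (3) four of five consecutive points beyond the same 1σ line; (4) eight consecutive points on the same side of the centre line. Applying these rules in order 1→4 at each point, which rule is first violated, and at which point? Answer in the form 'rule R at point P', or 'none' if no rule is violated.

rule 1 at point 8

Zone of each point (C = within 1σ̂, B = 1σ̂–2σ̂, A = 2σ̂–3σ̂, * = beyond 3σ̂; sign = side of CL): 1:-C, 2:-C, 3:-C, 4:-B, 5:+C, 6:+C, 7:+C, 8:+*, 9:-C, 10:-B, 11:-C, 12:+C, 13:+C, 14:+B, 15:-C
Rule 1 (one point beyond the 3σ limits) is satisfied at point 8.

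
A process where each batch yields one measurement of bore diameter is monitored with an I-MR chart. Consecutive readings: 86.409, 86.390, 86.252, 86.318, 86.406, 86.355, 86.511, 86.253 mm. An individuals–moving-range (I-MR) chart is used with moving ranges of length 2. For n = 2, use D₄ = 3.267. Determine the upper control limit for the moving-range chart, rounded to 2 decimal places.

Moving ranges: 0.019, 0.138, 0.066, 0.088, 0.051, 0.156, 0.258; M̄R̄ = 0.7760 / 7 = 0.1109
UCL_MR = D₄·M̄R̄ = 3.267 × 0.1109 = 0.3622

0.36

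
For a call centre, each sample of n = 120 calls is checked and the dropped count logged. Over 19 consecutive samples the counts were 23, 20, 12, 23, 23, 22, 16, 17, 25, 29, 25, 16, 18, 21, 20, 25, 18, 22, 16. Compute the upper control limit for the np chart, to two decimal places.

p̄ = Σdᵢ / (k·n) = 391 / (19 × 120) = 0.17149
UCL = np̄ + 3·√(np̄(1−p̄)) = 20.5789 + 3 × √(20.5789×0.82851) = 20.5789 + 3 × 4.1291 = 32.9664

32.97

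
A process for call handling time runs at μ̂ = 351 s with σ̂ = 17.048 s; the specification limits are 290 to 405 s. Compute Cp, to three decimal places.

1.124

Cp = (USL − LSL) / (6σ̂) = (405 − 290) / (6 × 17.048) = 115.0000 / 102.2880 = 1.1243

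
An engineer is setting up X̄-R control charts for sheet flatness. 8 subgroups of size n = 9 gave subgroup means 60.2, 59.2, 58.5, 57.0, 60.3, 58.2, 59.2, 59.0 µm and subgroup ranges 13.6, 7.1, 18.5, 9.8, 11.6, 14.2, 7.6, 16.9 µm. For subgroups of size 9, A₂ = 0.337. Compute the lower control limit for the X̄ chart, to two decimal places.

54.77

X̄̄ = (60.2 + 59.2 + 58.5 + 57.0 + 60.3 + 58.2 + 59.2 + 59.0) / 8 = 471.6000 / 8 = 58.9500
R̄ = (13.6 + 7.1 + 18.5 + 9.8 + 11.6 + 14.2 + 7.6 + 16.9) / 8 = 99.3000 / 8 = 12.4125
LCL = X̄̄ − A₂·R̄ = 58.9500 − 0.337 × 12.4125 = 54.7670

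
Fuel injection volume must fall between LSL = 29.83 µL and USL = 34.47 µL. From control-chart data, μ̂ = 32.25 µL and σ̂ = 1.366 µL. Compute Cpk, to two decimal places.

Cpu = (USL − μ̂) / (3σ̂) = (34.47 − 32.25) / (3 × 1.366) = 0.5417; Cpl = (μ̂ − LSL) / (3σ̂) = (32.25 − 29.83) / (3 × 1.366) = 0.5905; Cpk = min(Cpu, Cpl) = 0.5417

0.54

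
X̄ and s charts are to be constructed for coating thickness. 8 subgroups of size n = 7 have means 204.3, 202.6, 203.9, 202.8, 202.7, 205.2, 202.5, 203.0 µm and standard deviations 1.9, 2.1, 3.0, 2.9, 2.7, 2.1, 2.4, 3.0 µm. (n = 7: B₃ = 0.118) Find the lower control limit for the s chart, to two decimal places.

s̄ = (1.9 + 2.1 + 3.0 + 2.9 + 2.7 + 2.1 + 2.4 + 3.0) / 8 = 2.5125
LCL_s = B₃·s̄ = 0.118 × 2.5125 = 0.2965

0.30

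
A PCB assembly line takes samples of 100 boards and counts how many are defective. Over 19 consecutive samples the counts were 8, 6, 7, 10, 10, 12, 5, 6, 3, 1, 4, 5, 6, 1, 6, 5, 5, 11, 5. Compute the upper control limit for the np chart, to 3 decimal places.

p̄ = Σdᵢ / (k·n) = 116 / (19 × 100) = 0.06105
UCL = np̄ + 3·√(np̄(1−p̄)) = 6.1053 + 3 × √(6.1053×0.93895) = 6.1053 + 3 × 2.3943 = 13.2881

13.288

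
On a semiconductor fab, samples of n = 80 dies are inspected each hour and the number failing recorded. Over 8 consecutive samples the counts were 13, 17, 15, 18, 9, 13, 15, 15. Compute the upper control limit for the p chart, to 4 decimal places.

0.3085

p̄ = Σdᵢ / (k·n) = 115 / (8 × 80) = 0.17969
UCL = p̄ + 3·√(p̄(1−p̄)/n) = 0.17969 + 3 × √(0.17969×0.82031/80) = 0.17969 + 3 × 0.04292 = 0.30846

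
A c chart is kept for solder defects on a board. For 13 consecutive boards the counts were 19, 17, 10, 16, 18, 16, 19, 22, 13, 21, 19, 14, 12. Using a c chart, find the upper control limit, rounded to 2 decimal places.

c̄ = (19 + 17 + 10 + 16 + 18 + 16 + 19 + 22 + 13 + 21 + 19 + 14 + 12) / 13 = 216 / 13 = 16.6154
UCL = c̄ + 3√c̄ = 16.6154 + 3 × √16.6154 = 16.6154 + 3 × 4.0762 = 28.8440

28.84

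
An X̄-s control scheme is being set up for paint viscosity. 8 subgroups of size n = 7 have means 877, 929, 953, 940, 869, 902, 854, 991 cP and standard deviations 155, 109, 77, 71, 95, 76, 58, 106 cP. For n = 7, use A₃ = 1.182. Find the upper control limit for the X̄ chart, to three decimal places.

X̄̄ = (877 + 929 + 953 + 940 + 869 + 902 + 854 + 991) / 8 = 914.3750
s̄ = (155 + 109 + 77 + 71 + 95 + 76 + 58 + 106) / 8 = 93.3750
UCL = X̄̄ + A₃·s̄ = 914.3750 + 1.182 × 93.3750 = 1024.7442

1024.744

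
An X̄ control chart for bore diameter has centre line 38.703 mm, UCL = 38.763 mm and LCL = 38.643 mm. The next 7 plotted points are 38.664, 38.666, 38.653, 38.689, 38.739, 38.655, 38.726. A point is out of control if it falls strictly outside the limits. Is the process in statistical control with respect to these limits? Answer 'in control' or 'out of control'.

All 7 points lie within [38.643, 38.763].

in control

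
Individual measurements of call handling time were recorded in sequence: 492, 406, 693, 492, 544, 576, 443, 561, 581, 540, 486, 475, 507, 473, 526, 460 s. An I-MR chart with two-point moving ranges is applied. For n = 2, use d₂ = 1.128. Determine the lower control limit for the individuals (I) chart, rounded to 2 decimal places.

299.63

X̄ = (492 + 406 + 693 + 492 + 544 + 576 + 443 + 561 + 581 + 540 + 486 + 475 + 507 + 473 + 526 + 460) / 16 = 515.9375
Moving ranges: 86, 287, 201, 52, 32, 133, 118, 20, 41, 54, 11, 32, 34, 53, 66; M̄R̄ = 1220.0000 / 15 = 81.3333
LCL = X̄ − 3·M̄R̄/d₂ = 515.9375 − 3 × 81.3333 / 1.128 = 299.6254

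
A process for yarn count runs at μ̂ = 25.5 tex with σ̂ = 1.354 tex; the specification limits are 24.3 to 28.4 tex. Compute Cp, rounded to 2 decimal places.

Cp = (USL − LSL) / (6σ̂) = (28.4 − 24.3) / (6 × 1.354) = 4.1000 / 8.1240 = 0.5047

0.50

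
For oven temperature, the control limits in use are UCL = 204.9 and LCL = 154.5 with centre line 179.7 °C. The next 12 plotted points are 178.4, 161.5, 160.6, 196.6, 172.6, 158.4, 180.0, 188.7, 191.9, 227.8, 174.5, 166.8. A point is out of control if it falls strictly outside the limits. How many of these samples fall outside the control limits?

1

Compare each point to [154.5, 204.9]: sample 10 = 227.8 > UCL.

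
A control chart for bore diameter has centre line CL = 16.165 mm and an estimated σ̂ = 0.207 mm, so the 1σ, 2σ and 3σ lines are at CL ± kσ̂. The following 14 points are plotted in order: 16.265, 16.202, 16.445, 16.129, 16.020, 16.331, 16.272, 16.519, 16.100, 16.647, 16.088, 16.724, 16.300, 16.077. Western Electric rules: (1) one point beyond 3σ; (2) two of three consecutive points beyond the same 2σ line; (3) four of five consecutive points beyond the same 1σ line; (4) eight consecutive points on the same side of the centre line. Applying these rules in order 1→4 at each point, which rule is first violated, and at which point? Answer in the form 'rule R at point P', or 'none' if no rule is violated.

Zone of each point (C = within 1σ̂, B = 1σ̂–2σ̂, A = 2σ̂–3σ̂, * = beyond 3σ̂; sign = side of CL): 1:+C, 2:+C, 3:+B, 4:-C, 5:-C, 6:+C, 7:+C, 8:+B, 9:-C, 10:+A, 11:-C, 12:+A, 13:+C, 14:-C
Rule 2 (two of three consecutive points beyond the same 2σ limit) is satisfied at point 12.

rule 2 at point 12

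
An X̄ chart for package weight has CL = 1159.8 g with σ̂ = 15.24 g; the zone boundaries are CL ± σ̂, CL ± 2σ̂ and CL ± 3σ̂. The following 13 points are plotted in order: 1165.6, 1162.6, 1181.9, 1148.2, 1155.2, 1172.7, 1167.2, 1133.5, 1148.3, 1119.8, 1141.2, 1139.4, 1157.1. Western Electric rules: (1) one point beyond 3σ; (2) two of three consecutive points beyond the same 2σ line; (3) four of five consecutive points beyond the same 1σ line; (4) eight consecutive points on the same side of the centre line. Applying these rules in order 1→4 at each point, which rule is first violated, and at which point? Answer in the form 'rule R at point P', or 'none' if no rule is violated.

rule 3 at point 12

Zone of each point (C = within 1σ̂, B = 1σ̂–2σ̂, A = 2σ̂–3σ̂, * = beyond 3σ̂; sign = side of CL): 1:+C, 2:+C, 3:+B, 4:-C, 5:-C, 6:+C, 7:+C, 8:-B, 9:-C, 10:-A, 11:-B, 12:-B, 13:-C
Rule 3 (four of five consecutive points beyond the same 1σ limit) is satisfied at point 12.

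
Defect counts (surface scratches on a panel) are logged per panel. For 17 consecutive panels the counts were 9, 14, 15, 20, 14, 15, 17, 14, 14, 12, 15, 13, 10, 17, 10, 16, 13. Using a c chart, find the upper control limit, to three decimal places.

c̄ = (9 + 14 + 15 + 20 + 14 + 15 + 17 + 14 + 14 + 12 + 15 + 13 + 10 + 17 + 10 + 16 + 13) / 17 = 238 / 17 = 14.0000
UCL = c̄ + 3√c̄ = 14.0000 + 3 × √14.0000 = 14.0000 + 3 × 3.7417 = 25.2250

25.225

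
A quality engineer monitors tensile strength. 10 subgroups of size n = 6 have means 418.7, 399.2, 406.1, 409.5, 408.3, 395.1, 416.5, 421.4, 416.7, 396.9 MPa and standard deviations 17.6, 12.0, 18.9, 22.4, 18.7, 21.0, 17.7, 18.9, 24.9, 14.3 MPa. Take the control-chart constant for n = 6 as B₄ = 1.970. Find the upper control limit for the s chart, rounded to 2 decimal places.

36.72

s̄ = (17.6 + 12.0 + 18.9 + 22.4 + 18.7 + 21.0 + 17.7 + 18.9 + 24.9 + 14.3) / 10 = 18.6400
UCL_s = B₄·s̄ = 1.970 × 18.6400 = 36.7208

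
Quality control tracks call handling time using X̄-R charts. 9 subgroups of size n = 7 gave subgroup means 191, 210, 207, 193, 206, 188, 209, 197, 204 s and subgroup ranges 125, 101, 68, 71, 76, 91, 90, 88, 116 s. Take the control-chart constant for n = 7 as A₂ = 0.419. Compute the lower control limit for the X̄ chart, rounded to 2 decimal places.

X̄̄ = (191 + 210 + 207 + 193 + 206 + 188 + 209 + 197 + 204) / 9 = 1805.0000 / 9 = 200.5556
R̄ = (125 + 101 + 68 + 71 + 76 + 91 + 90 + 88 + 116) / 9 = 826.0000 / 9 = 91.7778
LCL = X̄̄ − A₂·R̄ = 200.5556 − 0.419 × 91.7778 = 162.1007

162.10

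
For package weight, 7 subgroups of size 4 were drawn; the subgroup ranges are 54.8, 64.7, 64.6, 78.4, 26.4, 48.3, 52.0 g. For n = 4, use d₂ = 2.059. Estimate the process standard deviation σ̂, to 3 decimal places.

27.003

R̄ = (54.8 + 64.7 + 64.6 + 78.4 + 26.4 + 48.3 + 52.0) / 7 = 55.6000
σ̂ = R̄ / d₂ = 55.6000 / 2.059 = 27.0034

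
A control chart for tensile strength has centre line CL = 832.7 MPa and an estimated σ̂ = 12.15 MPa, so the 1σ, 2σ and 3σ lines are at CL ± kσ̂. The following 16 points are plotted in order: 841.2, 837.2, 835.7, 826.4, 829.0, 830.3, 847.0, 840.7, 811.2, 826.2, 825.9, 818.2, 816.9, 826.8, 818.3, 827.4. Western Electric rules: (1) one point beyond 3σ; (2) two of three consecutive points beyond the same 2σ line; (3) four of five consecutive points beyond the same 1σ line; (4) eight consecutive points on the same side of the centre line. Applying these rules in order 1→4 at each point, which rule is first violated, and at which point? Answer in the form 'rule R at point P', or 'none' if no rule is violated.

rule 4 at point 16

Zone of each point (C = within 1σ̂, B = 1σ̂–2σ̂, A = 2σ̂–3σ̂, * = beyond 3σ̂; sign = side of CL): 1:+C, 2:+C, 3:+C, 4:-C, 5:-C, 6:-C, 7:+B, 8:+C, 9:-B, 10:-C, 11:-C, 12:-B, 13:-B, 14:-C, 15:-B, 16:-C
Rule 4 (eight consecutive points on the same side of the centre line) is satisfied at point 16.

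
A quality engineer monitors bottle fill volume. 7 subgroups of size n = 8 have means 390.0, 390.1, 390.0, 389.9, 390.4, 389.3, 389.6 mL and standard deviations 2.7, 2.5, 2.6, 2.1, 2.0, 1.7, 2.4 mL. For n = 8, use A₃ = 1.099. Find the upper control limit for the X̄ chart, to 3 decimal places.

392.412

X̄̄ = (390.0 + 390.1 + 390.0 + 389.9 + 390.4 + 389.3 + 389.6) / 7 = 389.9000
s̄ = (2.7 + 2.5 + 2.6 + 2.1 + 2.0 + 1.7 + 2.4) / 7 = 2.2857
UCL = X̄̄ + A₃·s̄ = 389.9000 + 1.099 × 2.2857 = 392.4120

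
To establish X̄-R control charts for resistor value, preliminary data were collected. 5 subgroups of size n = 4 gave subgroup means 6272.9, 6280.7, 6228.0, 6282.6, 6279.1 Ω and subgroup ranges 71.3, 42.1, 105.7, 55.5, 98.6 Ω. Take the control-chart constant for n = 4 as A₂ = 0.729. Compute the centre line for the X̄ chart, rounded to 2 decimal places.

6268.66

X̄̄ = (6272.9 + 6280.7 + 6228.0 + 6282.6 + 6279.1) / 5 = 31343.3000 / 5 = 6268.6600
CL = X̄̄ = 6268.6600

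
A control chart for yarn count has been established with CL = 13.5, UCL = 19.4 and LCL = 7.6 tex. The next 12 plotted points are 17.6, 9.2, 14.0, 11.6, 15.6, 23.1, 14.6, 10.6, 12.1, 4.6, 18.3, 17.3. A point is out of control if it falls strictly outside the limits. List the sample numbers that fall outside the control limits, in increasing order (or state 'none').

Compare each point to [7.6, 19.4]: sample 6 = 23.1 > UCL; sample 10 = 4.6 < LCL.

6, 10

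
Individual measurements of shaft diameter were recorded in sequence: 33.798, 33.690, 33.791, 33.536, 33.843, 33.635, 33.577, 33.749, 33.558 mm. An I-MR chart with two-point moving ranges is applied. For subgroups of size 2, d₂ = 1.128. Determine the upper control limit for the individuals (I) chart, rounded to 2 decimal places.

34.15

X̄ = (33.798 + 33.690 + 33.791 + 33.536 + 33.843 + 33.635 + 33.577 + 33.749 + 33.558) / 9 = 33.6863
Moving ranges: 0.108, 0.101, 0.255, 0.307, 0.208, 0.058, 0.172, 0.191; M̄R̄ = 1.4000 / 8 = 0.1750
UCL = X̄ + 3·M̄R̄/d₂ = 33.6863 + 3 × 0.1750 / 1.128 = 34.1518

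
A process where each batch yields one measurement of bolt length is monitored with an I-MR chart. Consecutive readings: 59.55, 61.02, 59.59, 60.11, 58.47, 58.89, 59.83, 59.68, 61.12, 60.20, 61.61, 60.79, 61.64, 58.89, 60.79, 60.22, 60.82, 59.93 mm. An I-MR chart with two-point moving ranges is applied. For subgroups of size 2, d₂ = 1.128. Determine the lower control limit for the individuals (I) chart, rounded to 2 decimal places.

57.25

X̄ = (59.55 + 61.02 + 59.59 + 60.11 + 58.47 + 58.89 + 59.83 + 59.68 + 61.12 + 60.20 + 61.61 + 60.79 + 61.64 + 58.89 + 60.79 + 60.22 + 60.82 + 59.93) / 18 = 60.1750
Moving ranges: 1.47, 1.43, 0.52, 1.64, 0.42, 0.94, 0.15, 1.44, 0.92, 1.41, 0.82, 0.85, 2.75, 1.90, 0.57, 0.60, 0.89; M̄R̄ = 18.7200 / 17 = 1.1012
LCL = X̄ − 3·M̄R̄/d₂ = 60.1750 − 3 × 1.1012 / 1.128 = 57.2463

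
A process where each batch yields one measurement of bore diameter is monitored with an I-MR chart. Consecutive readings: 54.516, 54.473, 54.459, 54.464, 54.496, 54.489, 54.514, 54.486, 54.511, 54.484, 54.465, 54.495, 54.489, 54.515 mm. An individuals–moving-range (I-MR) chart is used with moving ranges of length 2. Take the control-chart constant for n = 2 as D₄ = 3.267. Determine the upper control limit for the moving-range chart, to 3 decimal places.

0.072

Moving ranges: 0.043, 0.014, 0.005, 0.032, 0.007, 0.025, 0.028, 0.025, 0.027, 0.019, 0.030, 0.006, 0.026; M̄R̄ = 0.2870 / 13 = 0.0221
UCL_MR = D₄·M̄R̄ = 3.267 × 0.0221 = 0.0721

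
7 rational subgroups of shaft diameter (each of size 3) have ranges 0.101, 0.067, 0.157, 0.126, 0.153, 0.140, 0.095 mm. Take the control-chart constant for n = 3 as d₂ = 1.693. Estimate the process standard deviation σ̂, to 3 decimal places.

R̄ = (0.101 + 0.067 + 0.157 + 0.126 + 0.153 + 0.140 + 0.095) / 7 = 0.1199
σ̂ = R̄ / d₂ = 0.1199 / 1.693 = 0.0708

0.071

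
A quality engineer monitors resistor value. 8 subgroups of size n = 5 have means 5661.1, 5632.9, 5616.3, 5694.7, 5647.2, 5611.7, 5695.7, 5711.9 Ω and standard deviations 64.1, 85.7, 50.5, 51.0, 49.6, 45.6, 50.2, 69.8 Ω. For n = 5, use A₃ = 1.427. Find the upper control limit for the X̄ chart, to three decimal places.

5742.149

X̄̄ = (5661.1 + 5632.9 + 5616.3 + 5694.7 + 5647.2 + 5611.7 + 5695.7 + 5711.9) / 8 = 5658.9375
s̄ = (64.1 + 85.7 + 50.5 + 51.0 + 49.6 + 45.6 + 50.2 + 69.8) / 8 = 58.3125
UCL = X̄̄ + A₃·s̄ = 5658.9375 + 1.427 × 58.3125 = 5742.1494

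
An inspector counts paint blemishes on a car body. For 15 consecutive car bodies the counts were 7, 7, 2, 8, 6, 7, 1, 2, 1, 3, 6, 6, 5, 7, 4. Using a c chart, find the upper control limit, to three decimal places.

11.373

c̄ = (7 + 7 + 2 + 8 + 6 + 7 + 1 + 2 + 1 + 3 + 6 + 6 + 5 + 7 + 4) / 15 = 72 / 15 = 4.8000
UCL = c̄ + 3√c̄ = 4.8000 + 3 × √4.8000 = 4.8000 + 3 × 2.1909 = 11.3727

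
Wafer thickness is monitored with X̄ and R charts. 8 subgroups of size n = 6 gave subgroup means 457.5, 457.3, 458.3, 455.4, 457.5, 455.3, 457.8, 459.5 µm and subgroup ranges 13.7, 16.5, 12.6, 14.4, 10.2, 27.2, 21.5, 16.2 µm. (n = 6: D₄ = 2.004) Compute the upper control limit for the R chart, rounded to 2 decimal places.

33.14

R̄ = (13.7 + 16.5 + 12.6 + 14.4 + 10.2 + 27.2 + 21.5 + 16.2) / 8 = 132.3000 / 8 = 16.5375
UCL_R = D₄·R̄ = 2.004 × 16.5375 = 33.1412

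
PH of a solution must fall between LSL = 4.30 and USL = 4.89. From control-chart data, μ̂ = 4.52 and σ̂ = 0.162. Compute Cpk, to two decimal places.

Cpu = (USL − μ̂) / (3σ̂) = (4.89 − 4.52) / (3 × 0.162) = 0.7613; Cpl = (μ̂ − LSL) / (3σ̂) = (4.52 − 4.30) / (3 × 0.162) = 0.4527; Cpk = min(Cpu, Cpl) = 0.4527

0.45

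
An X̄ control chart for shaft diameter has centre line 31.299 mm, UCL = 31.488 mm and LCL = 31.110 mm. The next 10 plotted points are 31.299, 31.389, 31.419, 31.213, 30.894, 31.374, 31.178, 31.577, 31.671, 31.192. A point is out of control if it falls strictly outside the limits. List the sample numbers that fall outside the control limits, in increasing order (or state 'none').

Compare each point to [31.110, 31.488]: sample 5 = 30.894 < LCL; sample 8 = 31.577 > UCL; sample 9 = 31.671 > UCL.

5, 8, 9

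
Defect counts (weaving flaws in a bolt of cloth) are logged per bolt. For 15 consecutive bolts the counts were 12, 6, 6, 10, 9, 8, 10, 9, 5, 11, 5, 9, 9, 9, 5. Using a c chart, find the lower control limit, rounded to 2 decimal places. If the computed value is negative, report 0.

c̄ = (12 + 6 + 6 + 10 + 9 + 8 + 10 + 9 + 5 + 11 + 5 + 9 + 9 + 9 + 5) / 15 = 123 / 15 = 8.2000
LCL = c̄ − 3√c̄ = 8.2000 − 3 × 2.8636 = -0.3907 → 0 (cannot be negative)

0.00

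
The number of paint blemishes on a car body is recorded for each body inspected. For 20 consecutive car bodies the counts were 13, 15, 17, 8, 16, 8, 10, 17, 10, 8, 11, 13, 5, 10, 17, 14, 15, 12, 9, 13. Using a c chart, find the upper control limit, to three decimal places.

22.464

c̄ = (13 + 15 + 17 + 8 + 16 + 8 + 10 + 17 + 10 + 8 + 11 + 13 + 5 + 10 + 17 + 14 + 15 + 12 + 9 + 13) / 20 = 241 / 20 = 12.0500
UCL = c̄ + 3√c̄ = 12.0500 + 3 × √12.0500 = 12.0500 + 3 × 3.4713 = 22.4639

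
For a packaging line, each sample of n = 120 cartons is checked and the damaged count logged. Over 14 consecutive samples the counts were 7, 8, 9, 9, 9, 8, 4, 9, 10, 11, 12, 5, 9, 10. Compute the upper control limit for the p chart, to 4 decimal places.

p̄ = Σdᵢ / (k·n) = 120 / (14 × 120) = 0.07143
UCL = p̄ + 3·√(p̄(1−p̄)/n) = 0.07143 + 3 × √(0.07143×0.92857/120) = 0.07143 + 3 × 0.02351 = 0.14196

0.1420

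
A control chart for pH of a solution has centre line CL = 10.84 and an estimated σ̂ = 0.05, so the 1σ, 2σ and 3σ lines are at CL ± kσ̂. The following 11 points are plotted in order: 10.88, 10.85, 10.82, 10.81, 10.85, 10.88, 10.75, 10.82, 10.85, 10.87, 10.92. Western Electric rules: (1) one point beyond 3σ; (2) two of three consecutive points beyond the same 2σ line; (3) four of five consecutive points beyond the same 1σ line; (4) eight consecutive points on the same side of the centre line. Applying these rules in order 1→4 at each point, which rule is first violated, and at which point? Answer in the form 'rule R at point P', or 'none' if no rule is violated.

none

Zone of each point (C = within 1σ̂, B = 1σ̂–2σ̂, A = 2σ̂–3σ̂, * = beyond 3σ̂; sign = side of CL): 1:+C, 2:+C, 3:-C, 4:-C, 5:+C, 6:+C, 7:-B, 8:-C, 9:+C, 10:+C, 11:+B
No rule fires across all 11 points.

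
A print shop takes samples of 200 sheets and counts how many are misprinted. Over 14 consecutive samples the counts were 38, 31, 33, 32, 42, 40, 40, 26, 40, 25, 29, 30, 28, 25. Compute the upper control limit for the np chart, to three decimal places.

p̄ = Σdᵢ / (k·n) = 459 / (14 × 200) = 0.16393
UCL = np̄ + 3·√(np̄(1−p̄)) = 32.7857 + 3 × √(32.7857×0.83607) = 32.7857 + 3 × 5.2356 = 48.4924

48.492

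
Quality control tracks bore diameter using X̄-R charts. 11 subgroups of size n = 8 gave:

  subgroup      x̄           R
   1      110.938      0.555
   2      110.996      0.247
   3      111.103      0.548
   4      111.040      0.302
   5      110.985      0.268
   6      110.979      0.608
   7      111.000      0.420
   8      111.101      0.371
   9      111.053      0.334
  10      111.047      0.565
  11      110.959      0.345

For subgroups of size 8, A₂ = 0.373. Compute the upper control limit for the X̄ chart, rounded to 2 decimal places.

X̄̄ = (110.938 + 110.996 + 111.103 + 111.040 + 110.985 + 110.979 + 111.000 + 111.101 + 111.053 + 111.047 + 110.959) / 11 = 1221.2010 / 11 = 111.0183
R̄ = (0.555 + 0.247 + 0.548 + 0.302 + 0.268 + 0.608 + 0.420 + 0.371 + 0.334 + 0.565 + 0.345) / 11 = 4.5630 / 11 = 0.4148
UCL = X̄̄ + A₂·R̄ = 111.0183 + 0.373 × 0.4148 = 111.1730

111.17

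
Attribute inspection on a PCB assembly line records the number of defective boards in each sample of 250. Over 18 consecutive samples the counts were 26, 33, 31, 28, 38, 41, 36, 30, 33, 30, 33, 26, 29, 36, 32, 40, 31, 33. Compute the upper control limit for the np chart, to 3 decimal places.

p̄ = Σdᵢ / (k·n) = 586 / (18 × 250) = 0.13022
UCL = np̄ + 3·√(np̄(1−p̄)) = 32.5556 + 3 × √(32.5556×0.86978) = 32.5556 + 3 × 5.3213 = 48.5194

48.519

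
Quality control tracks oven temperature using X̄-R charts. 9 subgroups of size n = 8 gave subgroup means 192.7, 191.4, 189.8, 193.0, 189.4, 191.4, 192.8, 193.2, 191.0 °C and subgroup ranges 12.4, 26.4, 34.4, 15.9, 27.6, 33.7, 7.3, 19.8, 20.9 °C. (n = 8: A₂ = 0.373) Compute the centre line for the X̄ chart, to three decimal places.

191.633

X̄̄ = (192.7 + 191.4 + 189.8 + 193.0 + 189.4 + 191.4 + 192.8 + 193.2 + 191.0) / 9 = 1724.7000 / 9 = 191.6333
CL = X̄̄ = 191.6333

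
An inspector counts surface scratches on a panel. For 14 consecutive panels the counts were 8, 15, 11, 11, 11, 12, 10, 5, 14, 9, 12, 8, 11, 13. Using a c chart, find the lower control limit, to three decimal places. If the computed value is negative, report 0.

0.894

c̄ = (8 + 15 + 11 + 11 + 11 + 12 + 10 + 5 + 14 + 9 + 12 + 8 + 11 + 13) / 14 = 150 / 14 = 10.7143
LCL = c̄ − 3√c̄ = 10.7143 − 3 × 3.2733 = 0.8945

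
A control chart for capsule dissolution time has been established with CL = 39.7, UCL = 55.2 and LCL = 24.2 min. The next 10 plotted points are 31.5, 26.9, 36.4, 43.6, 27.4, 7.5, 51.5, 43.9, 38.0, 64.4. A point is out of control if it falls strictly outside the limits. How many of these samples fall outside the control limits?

2

Compare each point to [24.2, 55.2]: sample 6 = 7.5 < LCL; sample 10 = 64.4 > UCL.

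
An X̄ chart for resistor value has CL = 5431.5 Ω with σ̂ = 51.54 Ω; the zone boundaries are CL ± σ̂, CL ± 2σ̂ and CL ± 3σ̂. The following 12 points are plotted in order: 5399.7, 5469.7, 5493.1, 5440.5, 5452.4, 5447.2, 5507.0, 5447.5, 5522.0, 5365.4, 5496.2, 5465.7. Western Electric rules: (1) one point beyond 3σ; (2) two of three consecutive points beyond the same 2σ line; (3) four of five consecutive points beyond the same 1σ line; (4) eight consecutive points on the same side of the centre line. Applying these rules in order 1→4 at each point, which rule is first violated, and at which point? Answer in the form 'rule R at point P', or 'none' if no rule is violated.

rule 4 at point 9

Zone of each point (C = within 1σ̂, B = 1σ̂–2σ̂, A = 2σ̂–3σ̂, * = beyond 3σ̂; sign = side of CL): 1:-C, 2:+C, 3:+B, 4:+C, 5:+C, 6:+C, 7:+B, 8:+C, 9:+B, 10:-B, 11:+B, 12:+C
Rule 4 (eight consecutive points on the same side of the centre line) is satisfied at point 9.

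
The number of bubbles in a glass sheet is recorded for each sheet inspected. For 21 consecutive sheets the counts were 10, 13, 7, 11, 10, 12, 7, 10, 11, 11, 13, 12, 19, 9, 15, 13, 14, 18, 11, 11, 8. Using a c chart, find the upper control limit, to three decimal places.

c̄ = (10 + 13 + 7 + 11 + 10 + 12 + 7 + 10 + 11 + 11 + 13 + 12 + 19 + 9 + 15 + 13 + 14 + 18 + 11 + 11 + 8) / 21 = 245 / 21 = 11.6667
UCL = c̄ + 3√c̄ = 11.6667 + 3 × √11.6667 = 11.6667 + 3 × 3.4157 = 21.9136

21.914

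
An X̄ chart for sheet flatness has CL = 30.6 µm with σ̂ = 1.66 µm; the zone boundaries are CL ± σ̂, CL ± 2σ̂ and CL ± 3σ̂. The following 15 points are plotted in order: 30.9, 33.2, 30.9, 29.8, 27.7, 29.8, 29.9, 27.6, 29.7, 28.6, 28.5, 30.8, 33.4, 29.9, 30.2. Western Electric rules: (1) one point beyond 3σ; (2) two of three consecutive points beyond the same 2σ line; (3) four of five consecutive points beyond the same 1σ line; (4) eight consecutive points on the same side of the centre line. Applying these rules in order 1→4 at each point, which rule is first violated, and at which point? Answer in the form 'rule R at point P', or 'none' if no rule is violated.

rule 4 at point 11

Zone of each point (C = within 1σ̂, B = 1σ̂–2σ̂, A = 2σ̂–3σ̂, * = beyond 3σ̂; sign = side of CL): 1:+C, 2:+B, 3:+C, 4:-C, 5:-B, 6:-C, 7:-C, 8:-B, 9:-C, 10:-B, 11:-B, 12:+C, 13:+B, 14:-C, 15:-C
Rule 4 (eight consecutive points on the same side of the centre line) is satisfied at point 11.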